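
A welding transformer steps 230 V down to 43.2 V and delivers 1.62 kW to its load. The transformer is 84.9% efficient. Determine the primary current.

P_in = P_out/η = 1620/0.849 = 1908.1 W.
I_p = P_in/V_p = 1908.1/230 = 8.30 A.

I_p ≈ 8.30 A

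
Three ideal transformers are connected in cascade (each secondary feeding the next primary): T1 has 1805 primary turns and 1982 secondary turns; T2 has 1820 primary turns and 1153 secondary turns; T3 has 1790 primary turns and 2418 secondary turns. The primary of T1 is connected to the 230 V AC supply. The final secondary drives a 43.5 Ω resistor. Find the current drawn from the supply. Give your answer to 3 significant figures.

After T1: V = 230.00 × 1982/1805 = 252.55 V.
After T2: V = 252.55 × 1153/1820 = 160.00 V.
After T3: V = 160.00 × 2418/1790 = 216.13 V.
I_load = 216.13/43.5 = 4.9685 A, so P_out = 216.13 × 4.9685 = 1073.8 W.
All ideal ⇒ P_in = P_out, so I_supply = 1073.8/230 = 4.67 A.

I_supply ≈ 4.67 A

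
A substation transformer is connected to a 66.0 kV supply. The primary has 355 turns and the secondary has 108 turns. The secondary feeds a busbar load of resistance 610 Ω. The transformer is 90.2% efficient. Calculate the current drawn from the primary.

I_p ≈ 11.1 A

V_s = 66000 × 108/355 = 20079 V.
I_s = V_s/R = 20079/610 = 32.916 A.
P_out = V_s I_s = 20079 × 32.916 = 660920 W.
P_in = P_out/η = 660920/0.902 = 732730 W.
I_p = P_in/V_p = 732730/66000 = 11.1 A.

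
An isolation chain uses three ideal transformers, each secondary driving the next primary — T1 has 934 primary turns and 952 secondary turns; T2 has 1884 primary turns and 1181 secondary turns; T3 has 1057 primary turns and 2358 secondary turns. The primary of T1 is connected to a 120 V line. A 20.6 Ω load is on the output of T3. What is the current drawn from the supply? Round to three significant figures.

I_supply ≈ 11.8 A

Secondary of T1: V = 120.00 × 952/934 = 122.31 V.
Secondary of T2: V = 122.31 × 1181/1884 = 76.673 V.
Secondary of T3: V = 76.673 × 2358/1057 = 171.04 V.
I_load = 171.04/20.6 = 8.3031 A, so P_out = 171.04 × 8.3031 = 1420.2 W.
All ideal ⇒ P_in = P_out, so I_supply = 1420.2/120 = 11.8 A.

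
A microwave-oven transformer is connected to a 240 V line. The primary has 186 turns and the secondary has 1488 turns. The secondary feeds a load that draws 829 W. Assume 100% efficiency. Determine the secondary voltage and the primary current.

V_s = V_p × N_s/N_p = 240 × 1488/186 = 1920.0 V.
I_s = P/V_s = 829/1920.0 = 0.43177 A.
I_p = I_s × N_s/N_p = 0.43177 × 1488/186 = 3.45 A.

V_s ≈ 1920 V, I_p ≈ 3.45 A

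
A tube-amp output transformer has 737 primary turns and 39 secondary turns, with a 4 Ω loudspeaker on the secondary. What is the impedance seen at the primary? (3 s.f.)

Z_p ≈ 1430 Ω

Z_p = (N_p/N_s)² × Z_s = (737/39)² × 4 = 1430 Ω.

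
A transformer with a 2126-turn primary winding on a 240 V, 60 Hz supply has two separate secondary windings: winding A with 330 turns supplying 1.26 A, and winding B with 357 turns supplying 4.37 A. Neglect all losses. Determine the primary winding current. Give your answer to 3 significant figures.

V_A = 240 × 330/2126 = 37.253 V; V_B = 240 × 357/2126 = 40.301 V.
P_out = V_A I_A + V_B I_B = 37.253×1.26 + 40.301×4.37 = 46.939 + 176.12 = 223.05 W.
Ideal ⇒ P_in = P_out, so I_p = P_out/V_p = 223.05/240 = 0.929 A.

I_p ≈ 0.929 A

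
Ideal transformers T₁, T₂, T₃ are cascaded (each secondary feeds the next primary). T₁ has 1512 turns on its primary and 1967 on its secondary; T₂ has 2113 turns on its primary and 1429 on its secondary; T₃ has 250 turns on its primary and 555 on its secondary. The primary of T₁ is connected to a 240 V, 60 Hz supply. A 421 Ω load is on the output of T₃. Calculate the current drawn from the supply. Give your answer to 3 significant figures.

After T₁: V = 240.00 × 1967/1512 = 312.22 V.
After T₂: V = 312.22 × 1429/2113 = 211.15 V.
After T₃: V = 211.15 × 555/250 = 468.76 V.
I_load = 468.76/421 = 1.1134 A, so P_out = 468.76 × 1.1134 = 521.94 W.
All ideal ⇒ P_in = P_out, so I_supply = 521.94/240 = 2.17 A.

I_supply ≈ 2.17 A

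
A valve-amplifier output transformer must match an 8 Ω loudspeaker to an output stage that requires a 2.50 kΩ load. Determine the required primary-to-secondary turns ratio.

Z_p/Z_s = (N_p/N_s)², so N_p/N_s = √(2500/8) = √312 = 17.7.

N_p/N_s ≈ 17.7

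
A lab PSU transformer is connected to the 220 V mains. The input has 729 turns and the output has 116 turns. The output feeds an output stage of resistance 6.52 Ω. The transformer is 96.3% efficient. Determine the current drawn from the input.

V_out = 220 × 116/729 = 35.007 V.
I_out = V_out/R = 35.007/6.52 = 5.3692 A.
P_out = V_out I_out = 35.007 × 5.3692 = 187.96 W.
P_in = P_out/η = 187.96/0.963 = 195.18 W.
I_in = P_in/V_in = 195.18/220 = 0.887 A.

I_in ≈ 0.887 A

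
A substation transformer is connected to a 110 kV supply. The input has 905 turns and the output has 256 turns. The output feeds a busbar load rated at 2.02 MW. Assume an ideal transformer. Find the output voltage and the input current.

V_out ≈ 31100 V, I_in ≈ 18.4 A

V_out = V_in × N_out/N_in = 110000 × 256/905 = 31116 V.
I_out = P/V_out = 2.02×10^6/31116 = 64.918 A.
I_in = I_out × N_out/N_in = 64.918 × 256/905 = 18.4 A.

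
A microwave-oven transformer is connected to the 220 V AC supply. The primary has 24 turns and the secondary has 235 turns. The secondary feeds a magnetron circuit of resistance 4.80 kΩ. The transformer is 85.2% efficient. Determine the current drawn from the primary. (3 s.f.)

V_s = 220 × 235/24 = 2154.2 V.
I_s = V_s/R = 2154.2/4800 = 0.44878 A.
P_out = V_s I_s = 2154.2 × 0.44878 = 966.76 W.
P_in = P_out/η = 966.76/0.852 = 1134.7 W.
I_p = P_in/V_p = 1134.7/220 = 5.16 A.

I_p ≈ 5.16 A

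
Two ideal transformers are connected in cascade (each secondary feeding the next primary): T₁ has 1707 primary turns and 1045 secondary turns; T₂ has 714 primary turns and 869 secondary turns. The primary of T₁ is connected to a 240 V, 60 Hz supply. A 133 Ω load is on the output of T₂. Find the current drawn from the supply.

I_supply ≈ 1.00 A

Secondary of T₁: V = 240.00 × 1045/1707 = 146.92 V.
Secondary of T₂: V = 146.92 × 869/714 = 178.82 V.
I_load = 178.82/133 = 1.3445 A, so P_out = 178.82 × 1.3445 = 240.42 W.
All ideal ⇒ P_in = P_out, so I_supply = 240.42/240 = 1.00 A.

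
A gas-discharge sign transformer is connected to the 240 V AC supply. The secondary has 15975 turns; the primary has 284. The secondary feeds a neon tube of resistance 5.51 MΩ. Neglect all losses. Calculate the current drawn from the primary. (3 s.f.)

V_s = V_p × N_s/N_p = 240 × 15975/284 = 13500 V.
I_s = V_s/R = 13500/(5.51×10^6) = 0.0024501 A.
For an ideal transformer I_p N_p = I_s N_s, so I_p = 0.0024501 × 15975/284 = 0.138 A.

I_p ≈ 0.138 A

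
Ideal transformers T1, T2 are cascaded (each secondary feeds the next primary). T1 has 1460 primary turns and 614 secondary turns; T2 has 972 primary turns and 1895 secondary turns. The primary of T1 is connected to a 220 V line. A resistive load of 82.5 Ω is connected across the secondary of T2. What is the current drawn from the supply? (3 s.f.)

I_supply ≈ 1.79 A

After T1: V = 220.00 × 614/1460 = 92.521 V.
After T2: V = 92.521 × 1895/972 = 180.38 V.
I_load = 180.38/82.5 = 2.1864 A, so P_out = 180.38 × 2.1864 = 394.37 W.
All ideal ⇒ P_in = P_out, so I_supply = 394.37/220 = 1.79 A.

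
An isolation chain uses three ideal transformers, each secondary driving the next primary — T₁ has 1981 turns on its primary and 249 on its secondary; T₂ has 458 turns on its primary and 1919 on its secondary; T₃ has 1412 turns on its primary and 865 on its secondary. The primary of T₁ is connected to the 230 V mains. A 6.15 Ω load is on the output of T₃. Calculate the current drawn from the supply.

I_supply ≈ 3.89 A

After T₁: V = 230.00 × 249/1981 = 28.910 V.
After T₂: V = 28.910 × 1919/458 = 121.13 V.
After T₃: V = 121.13 × 865/1412 = 74.205 V.
I_load = 74.205/6.15 = 12.066 A, so P_out = 74.205 × 12.066 = 895.35 W.
All ideal ⇒ P_in = P_out, so I_supply = 895.35/230 = 3.89 A.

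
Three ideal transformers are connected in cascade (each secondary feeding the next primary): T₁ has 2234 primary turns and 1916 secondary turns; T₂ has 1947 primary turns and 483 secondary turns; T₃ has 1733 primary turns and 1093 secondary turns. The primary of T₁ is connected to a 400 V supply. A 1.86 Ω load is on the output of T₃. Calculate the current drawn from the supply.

I_supply ≈ 3.87 A

Secondary of T₁: V = 400.00 × 1916/2234 = 343.06 V.
Secondary of T₂: V = 343.06 × 483/1947 = 85.105 V.
Secondary of T₃: V = 85.105 × 1093/1733 = 53.675 V.
I_load = 53.675/1.86 = 28.858 A, so P_out = 53.675 × 28.858 = 1548.9 W.
All ideal ⇒ P_in = P_out, so I_supply = 1548.9/400 = 3.87 A.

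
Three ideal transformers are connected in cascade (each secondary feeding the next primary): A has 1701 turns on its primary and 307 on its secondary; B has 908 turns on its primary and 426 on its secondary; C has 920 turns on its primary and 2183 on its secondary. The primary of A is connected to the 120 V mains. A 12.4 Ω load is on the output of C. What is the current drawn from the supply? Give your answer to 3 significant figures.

I_supply ≈ 0.391 A

Secondary of A: V = 120.00 × 307/1701 = 21.658 V.
Secondary of B: V = 21.658 × 426/908 = 10.161 V.
Secondary of C: V = 10.161 × 2183/920 = 24.110 V.
I_load = 24.110/12.4 = 1.9444 A, so P_out = 24.110 × 1.9444 = 46.880 W.
All ideal ⇒ P_in = P_out, so I_supply = 46.880/120 = 0.391 A.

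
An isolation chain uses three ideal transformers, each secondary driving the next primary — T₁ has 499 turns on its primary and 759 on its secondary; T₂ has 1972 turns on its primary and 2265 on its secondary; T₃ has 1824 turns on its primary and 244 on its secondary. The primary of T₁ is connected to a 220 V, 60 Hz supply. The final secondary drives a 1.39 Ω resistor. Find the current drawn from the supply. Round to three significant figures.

After T₁: V = 220.00 × 759/499 = 334.63 V.
After T₂: V = 334.63 × 2265/1972 = 384.35 V.
After T₃: V = 384.35 × 244/1824 = 51.415 V.
I_load = 51.415/1.39 = 36.989 A, so P_out = 51.415 × 36.989 = 1901.8 W.
All ideal ⇒ P_in = P_out, so I_supply = 1901.8/220 = 8.64 A.

I_supply ≈ 8.64 A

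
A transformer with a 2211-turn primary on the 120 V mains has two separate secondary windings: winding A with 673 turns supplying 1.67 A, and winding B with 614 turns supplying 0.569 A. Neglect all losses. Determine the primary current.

V_A = 120 × 673/2211 = 36.526 V; V_B = 120 × 614/2211 = 33.324 V.
P_out = V_A I_A + V_B I_B = 36.526×1.67 + 33.324×0.569 = 60.999 + 18.962 = 79.961 W.
Ideal ⇒ P_in = P_out, so I_p = P_out/V_p = 79.961/120 = 0.666 A.

I_p ≈ 0.666 A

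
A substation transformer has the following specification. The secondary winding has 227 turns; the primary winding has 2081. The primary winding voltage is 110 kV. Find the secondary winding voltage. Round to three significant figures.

V_s ≈ 12000 V

V_s/V_p = N_s/N_p, so V_s = 110000 × 227/2081 = 12000 V.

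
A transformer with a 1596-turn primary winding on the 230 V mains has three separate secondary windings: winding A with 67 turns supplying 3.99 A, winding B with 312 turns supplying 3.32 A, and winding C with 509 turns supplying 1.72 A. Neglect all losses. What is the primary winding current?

I_p ≈ 1.37 A

V_A = 230 × 67/1596 = 9.6554 V; V_B = 230 × 312/1596 = 44.962 V; V_C = 230 × 509/1596 = 73.352 V.
P_out = V_A I_A + V_B I_B + V_C I_C = 9.6554×3.99 + 44.962×3.32 + 73.352×1.72 = 38.525 + 149.28 + 126.17 = 313.97 W.
Ideal ⇒ P_in = P_out, so I_p = P_out/V_p = 313.97/230 = 1.37 A.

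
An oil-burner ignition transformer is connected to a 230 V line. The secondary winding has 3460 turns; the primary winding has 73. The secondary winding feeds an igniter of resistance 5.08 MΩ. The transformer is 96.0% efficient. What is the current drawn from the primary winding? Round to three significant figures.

I_p ≈ 0.106 A

V_s = 230 × 3460/73 = 10901 V.
I_s = V_s/R = 10901/(5.08×10^6) = 0.0021459 A.
P_out = V_s I_s = 10901 × 0.0021459 = 23.394 W.
P_in = P_out/η = 23.394/0.960 = 24.368 W.
I_p = P_in/V_p = 24.368/230 = 0.106 A.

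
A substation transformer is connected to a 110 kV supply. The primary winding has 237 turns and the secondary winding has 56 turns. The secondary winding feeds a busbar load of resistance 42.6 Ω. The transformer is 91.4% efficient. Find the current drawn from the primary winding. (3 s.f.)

I_p ≈ 158 A

V_s = 110000 × 56/237 = 25992 V.
I_s = V_s/R = 25992/42.6 = 610.13 A.
P_out = V_s I_s = 25992 × 610.13 = 1.5858×10^7 W.
P_in = P_out/η = 1.5858×10^7/0.914 = 1.7350×10^7 W.
I_p = P_in/V_p = 1.7350×10^7/110000 = 158 A.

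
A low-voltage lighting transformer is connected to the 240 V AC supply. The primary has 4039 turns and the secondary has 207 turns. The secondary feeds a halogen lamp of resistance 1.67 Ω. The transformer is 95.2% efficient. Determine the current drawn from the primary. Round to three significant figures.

V_s = 240 × 207/4039 = 12.300 V.
I_s = V_s/R = 12.300/1.67 = 7.3653 A.
P_out = V_s I_s = 12.300 × 7.3653 = 90.594 W.
P_in = P_out/η = 90.594/0.952 = 95.162 W.
I_p = P_in/V_p = 95.162/240 = 0.397 A.

I_p ≈ 0.397 A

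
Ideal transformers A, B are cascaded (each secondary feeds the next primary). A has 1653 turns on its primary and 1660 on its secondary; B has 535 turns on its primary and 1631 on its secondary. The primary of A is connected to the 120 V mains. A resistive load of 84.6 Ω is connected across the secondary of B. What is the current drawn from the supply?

I_supply ≈ 13.3 A

Secondary of A: V = 120.00 × 1660/1653 = 120.51 V.
Secondary of B: V = 120.51 × 1631/535 = 367.38 V.
I_load = 367.38/84.6 = 4.3426 A, so P_out = 367.38 × 4.3426 = 1595.4 W.
All ideal ⇒ P_in = P_out, so I_supply = 1595.4/120 = 13.3 A.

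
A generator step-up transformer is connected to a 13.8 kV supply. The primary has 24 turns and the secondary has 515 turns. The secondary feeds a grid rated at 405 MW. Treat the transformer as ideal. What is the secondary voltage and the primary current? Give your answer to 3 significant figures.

V_s ≈ 296000 V, I_p ≈ 29300 A

V_s = V_p × N_s/N_p = 13800 × 515/24 = 296120 V.
I_s = P/V_s = 4.05×10^8/296120 = 1367.7 A.
I_p = I_s × N_s/N_p = 1367.7 × 515/24 = 29300 A.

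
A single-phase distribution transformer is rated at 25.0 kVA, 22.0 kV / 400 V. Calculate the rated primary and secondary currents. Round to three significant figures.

I_p ≈ 1.14 A, I_s ≈ 62.5 A

I_p = S/V_p = 25000/22000 = 1.14 A.
I_s = S/V_s = 25000/400 = 62.5 A.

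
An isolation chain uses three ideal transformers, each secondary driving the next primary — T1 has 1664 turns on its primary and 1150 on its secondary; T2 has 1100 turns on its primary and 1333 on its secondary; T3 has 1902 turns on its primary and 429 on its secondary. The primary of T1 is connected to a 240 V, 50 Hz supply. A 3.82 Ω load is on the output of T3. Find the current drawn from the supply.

I_supply ≈ 2.24 A

After T1: V = 240.00 × 1150/1664 = 165.87 V.
After T2: V = 165.87 × 1333/1100 = 201.00 V.
After T3: V = 201.00 × 429/1902 = 45.336 V.
I_load = 45.336/3.82 = 11.868 A, so P_out = 45.336 × 11.868 = 538.04 W.
All ideal ⇒ P_in = P_out, so I_supply = 538.04/240 = 2.24 A.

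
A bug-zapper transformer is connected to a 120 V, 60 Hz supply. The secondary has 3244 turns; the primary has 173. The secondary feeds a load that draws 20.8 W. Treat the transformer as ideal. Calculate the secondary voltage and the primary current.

V_s = V_p × N_s/N_p = 120 × 3244/173 = 2250.2 V.
I_s = P/V_s = 20.8/2250.2 = 0.0092437 A.
I_p = I_s × N_s/N_p = 0.0092437 × 3244/173 = 0.173 A.

V_s ≈ 2250 V, I_p ≈ 0.173 A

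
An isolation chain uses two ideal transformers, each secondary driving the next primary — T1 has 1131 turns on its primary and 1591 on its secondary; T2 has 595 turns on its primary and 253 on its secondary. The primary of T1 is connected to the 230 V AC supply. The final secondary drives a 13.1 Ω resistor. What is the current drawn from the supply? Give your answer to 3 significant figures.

I_supply ≈ 6.28 A

After T1: V = 230.00 × 1591/1131 = 323.55 V.
After T2: V = 323.55 × 253/595 = 137.57 V.
I_load = 137.57/13.1 = 10.502 A, so P_out = 137.57 × 10.502 = 1444.8 W.
All ideal ⇒ P_in = P_out, so I_supply = 1444.8/230 = 6.28 A.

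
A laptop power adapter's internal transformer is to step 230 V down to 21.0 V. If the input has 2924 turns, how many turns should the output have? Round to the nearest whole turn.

N_out/N_in = V_out/V_in, so N_out = 2924 × 21.0/230 = 267.0 ≈ 267 turns.

N_out = 267 turns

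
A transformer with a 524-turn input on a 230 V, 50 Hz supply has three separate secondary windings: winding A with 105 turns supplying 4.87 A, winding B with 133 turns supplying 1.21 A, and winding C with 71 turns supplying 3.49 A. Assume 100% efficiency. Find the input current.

V_A = 230 × 105/524 = 46.088 V; V_B = 230 × 133/524 = 58.378 V; V_C = 230 × 71/524 = 31.164 V.
P_out = V_A I_A + V_B I_B + V_C I_C = 46.088×4.87 + 58.378×1.21 + 31.164×3.49 = 224.45 + 70.637 + 108.76 = 403.85 W.
Ideal ⇒ P_in = P_out, so I_in = P_out/V_in = 403.85/230 = 1.76 A.

I_in ≈ 1.76 A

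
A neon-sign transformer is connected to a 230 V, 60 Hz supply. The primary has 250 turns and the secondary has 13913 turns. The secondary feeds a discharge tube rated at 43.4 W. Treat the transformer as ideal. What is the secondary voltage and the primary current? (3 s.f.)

V_s = V_p × N_s/N_p = 230 × 13913/250 = 12800 V.
I_s = P/V_s = 43.4/12800 = 0.0033906 A.
I_p = I_s × N_s/N_p = 0.0033906 × 13913/250 = 0.189 A.

V_s ≈ 12800 V, I_p ≈ 0.189 A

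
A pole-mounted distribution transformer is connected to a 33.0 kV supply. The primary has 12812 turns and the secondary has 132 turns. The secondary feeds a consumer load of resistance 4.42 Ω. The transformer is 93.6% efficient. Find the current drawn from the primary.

I_p ≈ 0.847 A

V_s = 33000 × 132/12812 = 339.99 V.
I_s = V_s/R = 339.99/4.42 = 76.922 A.
P_out = V_s I_s = 339.99 × 76.922 = 26153 W.
P_in = P_out/η = 26153/0.936 = 27941 W.
I_p = P_in/V_p = 27941/33000 = 0.847 A.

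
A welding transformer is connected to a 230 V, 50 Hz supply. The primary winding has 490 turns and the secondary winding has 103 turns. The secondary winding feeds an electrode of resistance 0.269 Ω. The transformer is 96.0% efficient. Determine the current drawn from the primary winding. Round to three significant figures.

I_p ≈ 39.4 A

V_s = 230 × 103/490 = 48.347 V.
I_s = V_s/R = 48.347/0.269 = 179.73 A.
P_out = V_s I_s = 48.347 × 179.73 = 8689.3 W.
P_in = P_out/η = 8689.3/0.960 = 9051.4 W.
I_p = P_in/V_p = 9051.4/230 = 39.4 A.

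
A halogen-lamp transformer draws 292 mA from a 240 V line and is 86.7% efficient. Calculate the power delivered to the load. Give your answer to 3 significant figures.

P_out ≈ 60.8 W

P_in = V_p I_p = 240 × 0.292 = 70.080 W.
P_out = η P_in = 0.867 × 70.080 = 60.8 W.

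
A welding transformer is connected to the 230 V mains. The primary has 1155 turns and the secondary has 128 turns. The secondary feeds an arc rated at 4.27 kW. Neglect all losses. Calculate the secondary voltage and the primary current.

V_s ≈ 25.5 V, I_p ≈ 18.6 A

V_s = V_p × N_s/N_p = 230 × 128/1155 = 25.489 V.
I_s = P/V_s = 4270/25.489 = 167.52 A.
I_p = I_s × N_s/N_p = 167.52 × 128/1155 = 18.6 A.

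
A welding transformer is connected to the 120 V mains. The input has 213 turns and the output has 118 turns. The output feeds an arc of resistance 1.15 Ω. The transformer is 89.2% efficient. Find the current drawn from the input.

V_out = 120 × 118/213 = 66.479 V.
I_out = V_out/R = 66.479/1.15 = 57.808 A.
P_out = V_out I_out = 66.479 × 57.808 = 3843.0 W.
P_in = P_out/η = 3843.0/0.892 = 4308.3 W.
I_in = P_in/V_in = 4308.3/120 = 35.9 A.

I_in ≈ 35.9 A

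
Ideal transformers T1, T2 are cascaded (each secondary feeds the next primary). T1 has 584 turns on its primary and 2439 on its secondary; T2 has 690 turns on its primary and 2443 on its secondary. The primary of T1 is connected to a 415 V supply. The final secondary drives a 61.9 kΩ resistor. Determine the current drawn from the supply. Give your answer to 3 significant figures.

I_supply ≈ 1.47 A

Secondary of T1: V = 415.00 × 2439/584 = 1733.2 V.
Secondary of T2: V = 1733.2 × 2443/690 = 6136.5 V.
I_load = 6136.5/61900 = 0.099136 A, so P_out = 6136.5 × 0.099136 = 608.35 W.
All ideal ⇒ P_in = P_out, so I_supply = 608.35/415 = 1.47 A.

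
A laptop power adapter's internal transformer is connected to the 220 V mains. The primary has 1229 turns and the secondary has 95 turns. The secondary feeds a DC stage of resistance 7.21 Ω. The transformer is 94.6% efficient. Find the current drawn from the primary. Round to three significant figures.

I_p ≈ 0.193 A

V_s = 220 × 95/1229 = 17.006 V.
I_s = V_s/R = 17.006/7.21 = 2.3586 A.
P_out = V_s I_s = 17.006 × 2.3586 = 40.110 W.
P_in = P_out/η = 40.110/0.946 = 42.400 W.
I_p = P_in/V_p = 42.400/220 = 0.193 A.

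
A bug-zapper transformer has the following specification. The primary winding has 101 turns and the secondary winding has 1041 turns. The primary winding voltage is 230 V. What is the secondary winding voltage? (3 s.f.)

V_s/V_p = N_s/N_p, so V_s = 230 × 1041/101 = 2370 V.

V_s ≈ 2370 V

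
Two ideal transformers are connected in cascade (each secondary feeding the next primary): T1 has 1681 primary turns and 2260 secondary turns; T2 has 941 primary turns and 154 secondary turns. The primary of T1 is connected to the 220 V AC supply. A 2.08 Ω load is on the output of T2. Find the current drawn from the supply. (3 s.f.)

I_supply ≈ 5.12 A

After T1: V = 220.00 × 2260/1681 = 295.78 V.
After T2: V = 295.78 × 154/941 = 48.405 V.
I_load = 48.405/2.08 = 23.272 A, so P_out = 48.405 × 23.272 = 1126.5 W.
All ideal ⇒ P_in = P_out, so I_supply = 1126.5/220 = 5.12 A.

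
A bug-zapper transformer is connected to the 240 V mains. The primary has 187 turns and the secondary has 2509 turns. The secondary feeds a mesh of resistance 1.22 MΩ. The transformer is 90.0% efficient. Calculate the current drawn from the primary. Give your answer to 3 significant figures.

I_p ≈ 0.0393 A

V_s = 240 × 2509/187 = 3220.1 V.
I_s = V_s/R = 3220.1/(1.22×10^6) = 0.0026394 A.
P_out = V_s I_s = 3220.1 × 0.0026394 = 8.4993 W.
P_in = P_out/η = 8.4993/0.900 = 9.4436 W.
I_p = P_in/V_p = 9.4436/240 = 0.0393 A.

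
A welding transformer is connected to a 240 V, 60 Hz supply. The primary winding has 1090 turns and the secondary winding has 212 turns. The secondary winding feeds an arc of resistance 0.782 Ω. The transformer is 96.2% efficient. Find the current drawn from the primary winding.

V_s = 240 × 212/1090 = 46.679 V.
I_s = V_s/R = 46.679/0.782 = 59.692 A.
P_out = V_s I_s = 46.679 × 59.692 = 2786.3 W.
P_in = P_out/η = 2786.3/0.962 = 2896.4 W.
I_p = P_in/V_p = 2896.4/240 = 12.1 A.

I_p ≈ 12.1 A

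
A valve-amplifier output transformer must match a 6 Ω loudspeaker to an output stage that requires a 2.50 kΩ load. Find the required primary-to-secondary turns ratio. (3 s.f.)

N_p/N_s ≈ 20.4

Z_p/Z_s = (N_p/N_s)², so N_p/N_s = √(2500/6) = √417 = 20.4.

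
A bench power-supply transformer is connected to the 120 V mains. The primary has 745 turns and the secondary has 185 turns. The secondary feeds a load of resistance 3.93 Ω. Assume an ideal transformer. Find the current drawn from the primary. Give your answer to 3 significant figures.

I_p ≈ 1.88 A

V_s = V_p × N_s/N_p = 120 × 185/745 = 29.799 V.
I_s = V_s/R = 29.799/3.93 = 7.5824 A.
For an ideal transformer I_p N_p = I_s N_s, so I_p = 7.5824 × 185/745 = 1.88 A.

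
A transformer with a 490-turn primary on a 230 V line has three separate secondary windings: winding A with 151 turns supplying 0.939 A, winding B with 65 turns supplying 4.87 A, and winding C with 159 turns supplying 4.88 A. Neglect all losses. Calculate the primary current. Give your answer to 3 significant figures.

V_A = 230 × 151/490 = 70.878 V; V_B = 230 × 65/490 = 30.510 V; V_C = 230 × 159/490 = 74.633 V.
P_out = V_A I_A + V_B I_B + V_C I_C = 70.878×0.939 + 30.510×4.87 + 74.633×4.88 = 66.554 + 148.58 + 364.21 = 579.35 W.
Ideal ⇒ P_in = P_out, so I_p = P_out/V_p = 579.35/230 = 2.52 A.

I_p ≈ 2.52 A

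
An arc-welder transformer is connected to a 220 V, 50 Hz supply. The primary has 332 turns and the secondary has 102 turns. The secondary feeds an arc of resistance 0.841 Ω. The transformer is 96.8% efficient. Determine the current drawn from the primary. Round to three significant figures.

I_p ≈ 25.5 A

V_s = 220 × 102/332 = 67.590 V.
I_s = V_s/R = 67.590/0.841 = 80.369 A.
P_out = V_s I_s = 67.590 × 80.369 = 5432.2 W.
P_in = P_out/η = 5432.2/0.968 = 5611.7 W.
I_p = P_in/V_p = 5611.7/220 = 25.5 A.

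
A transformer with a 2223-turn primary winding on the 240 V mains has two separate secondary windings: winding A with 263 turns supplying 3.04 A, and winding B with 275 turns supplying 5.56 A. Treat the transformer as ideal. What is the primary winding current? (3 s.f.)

I_p ≈ 1.05 A

V_A = 240 × 263/2223 = 28.394 V; V_B = 240 × 275/2223 = 29.690 V.
P_out = V_A I_A + V_B I_B = 28.394×3.04 + 29.690×5.56 = 86.318 + 165.07 = 251.39 W.
Ideal ⇒ P_in = P_out, so I_p = P_out/V_p = 251.39/240 = 1.05 A.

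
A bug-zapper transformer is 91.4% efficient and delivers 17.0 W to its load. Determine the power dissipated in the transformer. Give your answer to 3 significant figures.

P_loss ≈ 1.60 W

P_in = P_out/η = 17.0/0.914 = 18.5996 W.
P_loss = P_in − P_out = 18.5996 − 17.0 = 1.60 W.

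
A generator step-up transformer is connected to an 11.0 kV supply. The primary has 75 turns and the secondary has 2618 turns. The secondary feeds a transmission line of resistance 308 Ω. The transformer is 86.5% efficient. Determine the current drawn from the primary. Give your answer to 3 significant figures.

V_s = 11000 × 2618/75 = 383970 V.
I_s = V_s/R = 383970/308 = 1246.7 A.
P_out = V_s I_s = 383970 × 1246.7 = 4.7869×10^8 W.
P_in = P_out/η = 4.7869×10^8/0.865 = 5.5340×10^8 W.
I_p = P_in/V_p = 5.5340×10^8/11000 = 50300 A.

I_p ≈ 50300 A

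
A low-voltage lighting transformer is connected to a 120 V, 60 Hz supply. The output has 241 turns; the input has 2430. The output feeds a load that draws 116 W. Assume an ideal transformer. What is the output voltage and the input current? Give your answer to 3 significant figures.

V_out = V_in × N_out/N_in = 120 × 241/2430 = 11.901 V.
I_out = P/V_out = 116/11.901 = 9.7469 A.
I_in = I_out × N_out/N_in = 9.7469 × 241/2430 = 0.967 A.

V_out ≈ 11.9 V, I_in ≈ 0.967 A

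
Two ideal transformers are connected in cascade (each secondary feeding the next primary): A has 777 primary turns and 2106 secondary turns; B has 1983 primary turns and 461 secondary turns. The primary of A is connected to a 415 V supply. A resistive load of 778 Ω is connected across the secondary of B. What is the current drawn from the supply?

Secondary of A: V = 415.00 × 2106/777 = 1124.8 V.
Secondary of B: V = 1124.8 × 461/1983 = 261.50 V.
I_load = 261.50/778 = 0.33611 A, so P_out = 261.50 × 0.33611 = 87.892 W.
All ideal ⇒ P_in = P_out, so I_supply = 87.892/415 = 0.212 A.

I_supply ≈ 0.212 A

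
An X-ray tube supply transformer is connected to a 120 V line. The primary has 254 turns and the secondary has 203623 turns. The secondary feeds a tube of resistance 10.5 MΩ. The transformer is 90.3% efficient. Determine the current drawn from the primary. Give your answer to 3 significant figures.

I_p ≈ 8.13 A

V_s = 120 × 203623/254 = 96200 V.
I_s = V_s/R = 96200/(1.05×10^7) = 0.0091619 A.
P_out = V_s I_s = 96200 × 0.0091619 = 881.37 W.
P_in = P_out/η = 881.37/0.903 = 976.05 W.
I_p = P_in/V_p = 976.05/120 = 8.13 A.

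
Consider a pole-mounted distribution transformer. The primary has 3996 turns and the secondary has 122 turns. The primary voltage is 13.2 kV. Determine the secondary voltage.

V_s ≈ 403 V

V_s/V_p = N_s/N_p, so V_s = 13200 × 122/3996 = 403 V.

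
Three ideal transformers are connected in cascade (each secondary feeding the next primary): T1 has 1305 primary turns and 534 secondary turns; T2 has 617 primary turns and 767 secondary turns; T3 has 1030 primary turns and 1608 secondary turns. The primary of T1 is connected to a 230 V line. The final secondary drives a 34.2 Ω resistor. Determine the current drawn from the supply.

Secondary of T1: V = 230.00 × 534/1305 = 94.115 V.
Secondary of T2: V = 94.115 × 767/617 = 117.00 V.
Secondary of T3: V = 117.00 × 1608/1030 = 182.65 V.
I_load = 182.65/34.2 = 5.3406 A, so P_out = 182.65 × 5.3406 = 975.46 W.
All ideal ⇒ P_in = P_out, so I_supply = 975.46/230 = 4.24 A.

I_supply ≈ 4.24 A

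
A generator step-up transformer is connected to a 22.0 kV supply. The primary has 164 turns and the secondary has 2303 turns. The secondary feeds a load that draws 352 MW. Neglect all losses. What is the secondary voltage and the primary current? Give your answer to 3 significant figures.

V_s ≈ 309000 V, I_p ≈ 16000 A

V_s = V_p × N_s/N_p = 22000 × 2303/164 = 308940 V.
I_s = P/V_s = 3.52×10^8/308940 = 1139.4 A.
I_p = I_s × N_s/N_p = 1139.4 × 2303/164 = 16000 A.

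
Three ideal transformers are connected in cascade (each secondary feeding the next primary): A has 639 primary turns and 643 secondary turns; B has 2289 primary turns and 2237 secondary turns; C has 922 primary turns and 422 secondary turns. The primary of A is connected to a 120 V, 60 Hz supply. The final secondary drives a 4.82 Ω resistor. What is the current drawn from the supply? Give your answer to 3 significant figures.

After A: V = 120.00 × 643/639 = 120.75 V.
After B: V = 120.75 × 2237/2289 = 118.01 V.
After C: V = 118.01 × 422/922 = 54.012 V.
I_load = 54.012/4.82 = 11.206 A, so P_out = 54.012 × 11.206 = 605.26 W.
All ideal ⇒ P_in = P_out, so I_supply = 605.26/120 = 5.04 A.

I_supply ≈ 5.04 A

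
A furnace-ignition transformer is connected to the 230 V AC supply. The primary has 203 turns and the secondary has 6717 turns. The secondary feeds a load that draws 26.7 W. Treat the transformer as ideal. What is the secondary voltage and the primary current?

V_s = V_p × N_s/N_p = 230 × 6717/203 = 7610.4 V.
I_s = P/V_s = 26.7/7610.4 = 0.0035084 A.
I_p = I_s × N_s/N_p = 0.0035084 × 6717/203 = 0.116 A.

V_s ≈ 7610 V, I_p ≈ 0.116 A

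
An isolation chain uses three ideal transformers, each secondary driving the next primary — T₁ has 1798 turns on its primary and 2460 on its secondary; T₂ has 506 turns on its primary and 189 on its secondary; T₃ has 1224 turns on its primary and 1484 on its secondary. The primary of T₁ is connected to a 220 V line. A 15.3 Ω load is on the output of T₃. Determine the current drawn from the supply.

I_supply ≈ 5.52 A

Secondary of T₁: V = 220.00 × 2460/1798 = 301.00 V.
Secondary of T₂: V = 301.00 × 189/506 = 112.43 V.
Secondary of T₃: V = 112.43 × 1484/1224 = 136.31 V.
I_load = 136.31/15.3 = 8.9092 A, so P_out = 136.31 × 8.9092 = 1214.4 W.
All ideal ⇒ P_in = P_out, so I_supply = 1214.4/220 = 5.52 A.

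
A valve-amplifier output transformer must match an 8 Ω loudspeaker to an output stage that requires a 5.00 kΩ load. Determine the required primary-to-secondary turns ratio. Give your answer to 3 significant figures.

Z_p/Z_s = (N_p/N_s)², so N_p/N_s = √(5000/8) = √625 = 25.0.

N_p/N_s ≈ 25.0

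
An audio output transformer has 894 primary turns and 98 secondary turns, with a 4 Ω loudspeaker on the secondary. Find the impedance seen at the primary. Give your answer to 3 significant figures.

Z_p = (N_p/N_s)² × Z_s = (894/98)² × 4 = 333 Ω.

Z_p ≈ 333 Ω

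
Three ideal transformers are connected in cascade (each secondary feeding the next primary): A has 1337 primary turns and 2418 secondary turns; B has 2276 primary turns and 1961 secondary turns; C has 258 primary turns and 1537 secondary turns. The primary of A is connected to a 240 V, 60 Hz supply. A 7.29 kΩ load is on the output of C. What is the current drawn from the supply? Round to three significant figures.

I_supply ≈ 2.84 A

After A: V = 240.00 × 2418/1337 = 434.05 V.
After B: V = 434.05 × 1961/2276 = 373.97 V.
After C: V = 373.97 × 1537/258 = 2227.9 V.
I_load = 2227.9/7290 = 0.30561 A, so P_out = 2227.9 × 0.30561 = 680.87 W.
All ideal ⇒ P_in = P_out, so I_supply = 680.87/240 = 2.84 A.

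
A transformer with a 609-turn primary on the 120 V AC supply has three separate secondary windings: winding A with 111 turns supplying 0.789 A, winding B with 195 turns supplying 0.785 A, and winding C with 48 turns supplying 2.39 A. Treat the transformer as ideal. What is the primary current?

I_p ≈ 0.584 A

V_A = 120 × 111/609 = 21.872 V; V_B = 120 × 195/609 = 38.424 V; V_C = 120 × 48/609 = 9.4581 V.
P_out = V_A I_A + V_B I_B + V_C I_C = 21.872×0.789 + 38.424×0.785 + 9.4581×2.39 = 17.257 + 30.163 + 22.605 = 70.024 W.
Ideal ⇒ P_in = P_out, so I_p = P_out/V_p = 70.024/120 = 0.584 A.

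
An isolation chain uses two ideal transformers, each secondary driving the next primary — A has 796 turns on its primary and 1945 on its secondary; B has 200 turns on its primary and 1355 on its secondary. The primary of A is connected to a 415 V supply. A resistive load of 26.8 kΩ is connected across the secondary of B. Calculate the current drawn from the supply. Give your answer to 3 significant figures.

After A: V = 415.00 × 1945/796 = 1014.0 V.
After B: V = 1014.0 × 1355/200 = 6870.1 V.
I_load = 6870.1/26800 = 0.25635 A, so P_out = 6870.1 × 0.25635 = 1761.1 W.
All ideal ⇒ P_in = P_out, so I_supply = 1761.1/415 = 4.24 A.

I_supply ≈ 4.24 A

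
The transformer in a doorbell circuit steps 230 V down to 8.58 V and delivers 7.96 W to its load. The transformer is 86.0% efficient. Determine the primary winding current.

I_p ≈ 0.0402 A

P_in = P_out/η = 7.96/0.860 = 9.2558 W.
I_p = P_in/V_p = 9.2558/230 = 0.0402 A.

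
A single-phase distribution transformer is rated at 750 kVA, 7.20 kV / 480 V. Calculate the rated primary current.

I_p = S/V_p = 750000/7200 = 104 A.

I_p ≈ 104 A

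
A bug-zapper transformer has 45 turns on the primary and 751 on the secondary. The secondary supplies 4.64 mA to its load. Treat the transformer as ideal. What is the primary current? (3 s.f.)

For an ideal transformer I_p/I_s = N_s/N_p, so I_p = 0.00464 × 751/45 = 0.0774 A.

I_p ≈ 0.0774 A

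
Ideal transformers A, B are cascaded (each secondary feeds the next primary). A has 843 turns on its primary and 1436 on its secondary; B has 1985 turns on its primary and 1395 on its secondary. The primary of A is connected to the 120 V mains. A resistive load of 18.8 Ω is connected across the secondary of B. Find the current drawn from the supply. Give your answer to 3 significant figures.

After A: V = 120.00 × 1436/843 = 204.41 V.
After B: V = 204.41 × 1395/1985 = 143.66 V.
I_load = 143.66/18.8 = 7.6412 A, so P_out = 143.66 × 7.6412 = 1097.7 W.
All ideal ⇒ P_in = P_out, so I_supply = 1097.7/120 = 9.15 A.

I_supply ≈ 9.15 A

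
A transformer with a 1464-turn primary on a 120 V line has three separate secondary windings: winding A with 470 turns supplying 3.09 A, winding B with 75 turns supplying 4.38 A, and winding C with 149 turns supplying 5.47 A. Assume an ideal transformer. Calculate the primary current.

I_p ≈ 1.77 A

V_A = 120 × 470/1464 = 38.525 V; V_B = 120 × 75/1464 = 6.1475 V; V_C = 120 × 149/1464 = 12.213 V.
P_out = V_A I_A + V_B I_B + V_C I_C = 38.525×3.09 + 6.1475×4.38 + 12.213×5.47 = 119.04 + 26.926 + 66.806 = 212.77 W.
Ideal ⇒ P_in = P_out, so I_p = P_out/V_p = 212.77/120 = 1.77 A.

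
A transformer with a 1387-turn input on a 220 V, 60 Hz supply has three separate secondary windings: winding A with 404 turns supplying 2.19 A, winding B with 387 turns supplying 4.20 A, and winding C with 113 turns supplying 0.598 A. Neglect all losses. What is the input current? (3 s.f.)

V_A = 220 × 404/1387 = 64.081 V; V_B = 220 × 387/1387 = 61.384 V; V_C = 220 × 113/1387 = 17.924 V.
P_out = V_A I_A + V_B I_B + V_C I_C = 64.081×2.19 + 61.384×4.20 + 17.924×0.598 = 140.34 + 257.81 + 10.718 = 408.87 W.
Ideal ⇒ P_in = P_out, so I_in = P_out/V_in = 408.87/220 = 1.86 A.

I_in ≈ 1.86 A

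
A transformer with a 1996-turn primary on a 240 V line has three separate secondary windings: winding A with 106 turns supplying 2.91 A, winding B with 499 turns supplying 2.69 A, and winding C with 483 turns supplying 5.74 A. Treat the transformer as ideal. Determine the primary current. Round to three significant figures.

I_p ≈ 2.22 A

V_A = 240 × 106/1996 = 12.745 V; V_B = 240 × 499/1996 = 60.000 V; V_C = 240 × 483/1996 = 58.076 V.
P_out = V_A I_A + V_B I_B + V_C I_C = 12.745×2.91 + 60.000×2.69 + 58.076×5.74 = 37.089 + 161.40 + 333.36 = 531.85 W.
Ideal ⇒ P_in = P_out, so I_p = P_out/V_p = 531.85/240 = 2.22 A.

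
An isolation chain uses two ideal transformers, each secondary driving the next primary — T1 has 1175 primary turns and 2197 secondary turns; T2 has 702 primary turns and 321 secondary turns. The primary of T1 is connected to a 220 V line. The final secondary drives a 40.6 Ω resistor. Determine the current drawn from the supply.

Secondary of T1: V = 220.00 × 2197/1175 = 411.35 V.
Secondary of T2: V = 411.35 × 321/702 = 188.10 V.
I_load = 188.10/40.6 = 4.6329 A, so P_out = 188.10 × 4.6329 = 871.44 W.
All ideal ⇒ P_in = P_out, so I_supply = 871.44/220 = 3.96 A.

I_supply ≈ 3.96 A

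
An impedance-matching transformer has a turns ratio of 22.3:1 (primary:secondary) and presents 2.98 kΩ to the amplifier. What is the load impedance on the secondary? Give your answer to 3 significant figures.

Z_s ≈ 5.99 Ω

Z_s = Z_p/(N_p/N_s)² = 2980/22.3² = 5.99 Ω.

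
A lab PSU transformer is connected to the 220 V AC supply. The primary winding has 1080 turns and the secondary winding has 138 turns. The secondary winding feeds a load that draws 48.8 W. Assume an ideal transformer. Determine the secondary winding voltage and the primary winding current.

V_s = V_p × N_s/N_p = 220 × 138/1080 = 28.111 V.
I_s = P/V_s = 48.8/28.111 = 1.7360 A.
I_p = I_s × N_s/N_p = 1.7360 × 138/1080 = 0.222 A.

V_s ≈ 28.1 V, I_p ≈ 0.222 A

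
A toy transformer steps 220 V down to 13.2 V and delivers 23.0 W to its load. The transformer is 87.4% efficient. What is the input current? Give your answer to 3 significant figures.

P_in = P_out/η = 23.0/0.874 = 26.316 W.
I_in = P_in/V_in = 26.316/220 = 0.120 A.

I_in ≈ 0.120 A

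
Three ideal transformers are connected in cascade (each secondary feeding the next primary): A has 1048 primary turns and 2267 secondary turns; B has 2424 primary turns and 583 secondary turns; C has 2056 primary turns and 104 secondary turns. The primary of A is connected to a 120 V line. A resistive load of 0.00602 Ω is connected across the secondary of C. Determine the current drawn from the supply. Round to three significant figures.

I_supply ≈ 13.8 A

Secondary of A: V = 120.00 × 2267/1048 = 259.58 V.
Secondary of B: V = 259.58 × 583/2424 = 62.432 V.
Secondary of C: V = 62.432 × 104/2056 = 3.1580 V.
I_load = 3.1580/0.00602 = 524.59 A, so P_out = 3.1580 × 524.59 = 1656.7 W.
All ideal ⇒ P_in = P_out, so I_supply = 1656.7/120 = 13.8 A.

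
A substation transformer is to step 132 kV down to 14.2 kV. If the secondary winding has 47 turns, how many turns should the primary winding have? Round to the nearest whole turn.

N_p/N_s = V_p/V_s, so N_p = 47 × 132000/14200 = 436.9 ≈ 437 turns.

N_p = 437 turns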